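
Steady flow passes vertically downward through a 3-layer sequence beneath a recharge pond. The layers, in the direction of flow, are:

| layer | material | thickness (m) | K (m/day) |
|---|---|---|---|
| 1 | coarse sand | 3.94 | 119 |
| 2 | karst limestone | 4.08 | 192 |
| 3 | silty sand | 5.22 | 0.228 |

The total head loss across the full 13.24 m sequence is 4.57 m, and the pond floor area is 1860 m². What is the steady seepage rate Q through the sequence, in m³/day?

Flow is perpendicular to layering, so the layers act in series and the equivalent K is the thickness-weighted harmonic mean.
Total thickness L = 3.94 + 4.08 + 5.22 = 13.24 m.
Σ(b_i/K_i) = 3.94/119 + 4.08/192 + 5.22/0.228 = 22.95 d.
K_eq = L / Σ(b_i/K_i) = 13.24 / 22.95 = 0.5769 m/day.
Q = K_eq · A · (Δh/L) = 0.5769 × 1860 × (4.57/13.24) = 370.4 m³/day.

370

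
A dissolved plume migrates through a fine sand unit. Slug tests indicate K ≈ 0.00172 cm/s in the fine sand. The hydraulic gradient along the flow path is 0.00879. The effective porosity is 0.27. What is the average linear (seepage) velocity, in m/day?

Convert K: 0.00172 cm/s × 864 = 1.486 m/day.
Hydraulic gradient i = 0.00879.
Darcy flux q = K · i = 1.486 × 0.008790 = 0.01306 m/day.
Seepage velocity v = q / n_e = 0.01306 / 0.27 = 0.04838 m/day.

0.0484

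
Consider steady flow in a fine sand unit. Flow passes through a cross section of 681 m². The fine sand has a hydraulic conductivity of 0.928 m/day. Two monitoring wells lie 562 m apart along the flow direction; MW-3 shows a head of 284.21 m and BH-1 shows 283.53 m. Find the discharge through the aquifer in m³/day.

0.765

Hydraulic gradient i = (284.21 − 283.53) / 562 = 0.68 / 562 = 0.001210.
Darcy's law: Q = K · A · i = 0.9280 × 681.0 × 0.001210 = 0.7647 m³/day.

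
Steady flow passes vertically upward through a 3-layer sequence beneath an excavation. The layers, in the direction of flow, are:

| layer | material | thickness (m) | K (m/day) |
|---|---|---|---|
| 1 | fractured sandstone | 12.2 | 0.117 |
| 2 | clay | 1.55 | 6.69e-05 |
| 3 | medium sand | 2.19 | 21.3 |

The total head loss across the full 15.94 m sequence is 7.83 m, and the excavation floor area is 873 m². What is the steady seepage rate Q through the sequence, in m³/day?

0.294

Flow is perpendicular to layering, so the layers act in series and the equivalent K is the thickness-weighted harmonic mean.
Total thickness L = 12.2 + 1.55 + 2.19 = 15.94 m.
Σ(b_i/K_i) = 12.2/0.117 + 1.55/6.69e-05 + 2.19/21.3 = 23273 d.
K_eq = L / Σ(b_i/K_i) = 15.94 / 23273 = 0.0006849 m/day.
Q = K_eq · A · (Δh/L) = 0.0006849 × 873 × (7.83/15.94) = 0.2937 m³/day.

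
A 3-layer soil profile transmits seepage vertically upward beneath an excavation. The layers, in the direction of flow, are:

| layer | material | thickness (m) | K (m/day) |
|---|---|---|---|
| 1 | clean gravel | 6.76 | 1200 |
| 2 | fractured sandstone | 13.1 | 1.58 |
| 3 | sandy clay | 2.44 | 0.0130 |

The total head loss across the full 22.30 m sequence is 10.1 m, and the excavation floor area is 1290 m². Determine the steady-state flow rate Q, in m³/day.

66.5

Flow is perpendicular to layering, so the layers act in series and the equivalent K is the thickness-weighted harmonic mean.
Total thickness L = 6.76 + 13.1 + 2.44 = 22.30 m.
Σ(b_i/K_i) = 6.76/1200 + 13.1/1.58 + 2.44/0.0130 = 196.0 d.
K_eq = L / Σ(b_i/K_i) = 22.30 / 196.0 = 0.1138 m/day.
Q = K_eq · A · (Δh/L) = 0.1138 × 1290 × (10.1/22.30) = 66.48 m³/day.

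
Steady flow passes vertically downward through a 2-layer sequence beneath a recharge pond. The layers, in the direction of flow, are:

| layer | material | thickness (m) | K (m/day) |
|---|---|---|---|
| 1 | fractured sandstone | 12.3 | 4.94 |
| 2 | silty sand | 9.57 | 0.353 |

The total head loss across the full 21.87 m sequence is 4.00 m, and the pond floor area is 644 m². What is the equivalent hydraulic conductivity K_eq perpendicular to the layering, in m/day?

Flow is perpendicular to layering, so the layers act in series and the equivalent K is the thickness-weighted harmonic mean.
Total thickness L = 12.3 + 9.57 = 21.87 m.
Σ(b_i/K_i) = 12.3/4.94 + 9.57/0.353 = 29.60 d.
K_eq = L / Σ(b_i/K_i) = 21.87 / 29.60 = 0.7388 m/day.

0.739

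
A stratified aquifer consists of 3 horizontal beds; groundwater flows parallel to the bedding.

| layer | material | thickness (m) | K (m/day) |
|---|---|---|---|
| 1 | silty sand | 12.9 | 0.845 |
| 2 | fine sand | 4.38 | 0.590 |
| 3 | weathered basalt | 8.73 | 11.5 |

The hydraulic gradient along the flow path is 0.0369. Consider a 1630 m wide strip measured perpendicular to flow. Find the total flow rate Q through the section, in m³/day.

6850

Flow is parallel to layering, so each bed carries its own Darcy discharge and the transmissivities add.
Σ(K_i·b_i) = 0.845×12.9 + 0.590×4.38 + 11.5×8.73 = 113.9 m²/day.
Hydraulic gradient i = 0.0369.
Q = Σ(K_i·b_i) · W · i = 113.9 × 1630 × 0.03690 = 6850 m³/day.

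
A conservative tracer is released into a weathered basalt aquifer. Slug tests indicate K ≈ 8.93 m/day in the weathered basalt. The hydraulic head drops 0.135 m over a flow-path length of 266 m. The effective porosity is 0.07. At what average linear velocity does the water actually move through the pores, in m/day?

Hydraulic gradient i = Δh / L = 0.135 / 266 = 0.0005075.
Darcy flux q = K · i = 8.930 × 0.0005075 = 0.004532 m/day.
Seepage velocity v = q / n_e = 0.004532 / 0.07 = 0.06474 m/day.

0.0647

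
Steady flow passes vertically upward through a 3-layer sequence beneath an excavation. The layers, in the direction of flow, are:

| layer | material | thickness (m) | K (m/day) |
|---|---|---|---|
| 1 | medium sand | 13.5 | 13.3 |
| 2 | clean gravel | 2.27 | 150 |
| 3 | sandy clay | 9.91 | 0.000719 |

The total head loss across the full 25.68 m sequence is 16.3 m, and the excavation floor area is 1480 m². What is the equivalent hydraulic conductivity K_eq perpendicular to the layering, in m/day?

0.00186

Flow is perpendicular to layering, so the layers act in series and the equivalent K is the thickness-weighted harmonic mean.
Total thickness L = 13.5 + 2.27 + 9.91 = 25.68 m.
Σ(b_i/K_i) = 13.5/13.3 + 2.27/150 + 9.91/0.000719 = 13784 d.
K_eq = L / Σ(b_i/K_i) = 25.68 / 13784 = 0.001863 m/day.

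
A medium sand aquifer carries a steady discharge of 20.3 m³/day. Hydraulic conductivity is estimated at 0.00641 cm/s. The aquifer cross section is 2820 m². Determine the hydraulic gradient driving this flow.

Convert K: 0.00641 cm/s × 864 = 5.538 m/day.
From Q = K·A·i, i = Q / (K·A) = 20.3 / (5.538 × 2820) = 0.001300.

0.00130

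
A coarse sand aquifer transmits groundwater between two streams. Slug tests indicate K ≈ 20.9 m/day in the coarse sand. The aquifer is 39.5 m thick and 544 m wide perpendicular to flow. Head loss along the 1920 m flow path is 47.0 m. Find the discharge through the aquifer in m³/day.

Cross-sectional area A = 544 × 39.5 = 21488 m².
Hydraulic gradient i = Δh / L = 47.0 / 1920 = 0.02448.
Darcy's law: Q = K · A · i = 20.90 × 21488 × 0.02448 = 10994 m³/day.

11000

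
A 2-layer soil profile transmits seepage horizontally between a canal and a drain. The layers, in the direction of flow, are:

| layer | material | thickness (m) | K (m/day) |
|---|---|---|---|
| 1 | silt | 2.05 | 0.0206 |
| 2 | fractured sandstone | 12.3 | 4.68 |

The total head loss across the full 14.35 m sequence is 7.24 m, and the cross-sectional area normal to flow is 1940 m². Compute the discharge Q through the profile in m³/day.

138

Flow is perpendicular to layering, so the layers act in series and the equivalent K is the thickness-weighted harmonic mean.
Total thickness L = 2.05 + 12.3 = 14.35 m.
Σ(b_i/K_i) = 2.05/0.0206 + 12.3/4.68 = 102.1 d.
K_eq = L / Σ(b_i/K_i) = 14.35 / 102.1 = 0.1405 m/day.
Q = K_eq · A · (Δh/L) = 0.1405 × 1940 × (7.24/14.35) = 137.5 m³/day.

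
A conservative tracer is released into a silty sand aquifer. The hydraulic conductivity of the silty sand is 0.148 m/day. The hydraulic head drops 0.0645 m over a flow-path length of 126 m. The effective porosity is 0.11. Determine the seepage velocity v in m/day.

0.000689

Hydraulic gradient i = Δh / L = 0.0645 / 126 = 0.0005119.
Darcy flux q = K · i = 0.1480 × 0.0005119 = 7.576e-05 m/day.
Seepage velocity v = q / n_e = 7.576e-05 / 0.11 = 0.0006887 m/day.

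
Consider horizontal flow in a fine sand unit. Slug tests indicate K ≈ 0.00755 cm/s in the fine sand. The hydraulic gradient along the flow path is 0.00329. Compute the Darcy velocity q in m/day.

Convert K: 0.00755 cm/s × 864 = 6.523 m/day.
Hydraulic gradient i = 0.00329.
Specific discharge q = K · i = 6.523 × 0.003290 = 0.02146 m/day.

0.0215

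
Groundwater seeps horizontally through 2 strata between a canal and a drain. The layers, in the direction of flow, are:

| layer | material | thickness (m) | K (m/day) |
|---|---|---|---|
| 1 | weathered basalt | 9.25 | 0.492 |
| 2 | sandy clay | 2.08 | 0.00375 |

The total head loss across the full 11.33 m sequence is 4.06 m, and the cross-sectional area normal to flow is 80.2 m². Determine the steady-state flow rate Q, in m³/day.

Flow is perpendicular to layering, so the layers act in series and the equivalent K is the thickness-weighted harmonic mean.
Total thickness L = 9.25 + 2.08 = 11.33 m.
Σ(b_i/K_i) = 9.25/0.492 + 2.08/0.00375 = 573.5 d.
K_eq = L / Σ(b_i/K_i) = 11.33 / 573.5 = 0.01976 m/day.
Q = K_eq · A · (Δh/L) = 0.01976 × 80.2 × (4.06/11.33) = 0.5678 m³/day.

0.568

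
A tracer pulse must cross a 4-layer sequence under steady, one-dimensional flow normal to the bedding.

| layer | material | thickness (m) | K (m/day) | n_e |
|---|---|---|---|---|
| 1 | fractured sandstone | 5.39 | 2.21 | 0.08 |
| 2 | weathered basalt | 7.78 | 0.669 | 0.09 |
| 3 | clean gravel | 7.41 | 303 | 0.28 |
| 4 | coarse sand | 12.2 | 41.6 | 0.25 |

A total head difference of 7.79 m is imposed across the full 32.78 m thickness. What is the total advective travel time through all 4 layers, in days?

11.6

With flow normal to the layers, continuity requires the same specific discharge q through every layer.
Σ(b_i/K_i) = 5.39/2.21 + 7.78/0.669 + 7.41/303 + 12.2/41.6 = 14.39 d.
q = Δh / Σ(b_i/K_i) = 7.79 / 14.39 = 0.5415 m/day.
In each layer the seepage velocity is v_i = q/n_i, so the layer transit time is t_i = b_i·n_i / q:
  layer 1 (fractured sandstone): t_1 = 5.39 × 0.08 / 0.5415 = 0.7963 d
  layer 2 (weathered basalt): t_2 = 7.78 × 0.09 / 0.5415 = 1.293 d
  layer 3 (clean gravel): t_3 = 7.41 × 0.28 / 0.5415 = 3.832 d
  layer 4 (coarse sand): t_4 = 12.2 × 0.25 / 0.5415 = 5.632 d
Total t = Σ t_i = 11.55 days.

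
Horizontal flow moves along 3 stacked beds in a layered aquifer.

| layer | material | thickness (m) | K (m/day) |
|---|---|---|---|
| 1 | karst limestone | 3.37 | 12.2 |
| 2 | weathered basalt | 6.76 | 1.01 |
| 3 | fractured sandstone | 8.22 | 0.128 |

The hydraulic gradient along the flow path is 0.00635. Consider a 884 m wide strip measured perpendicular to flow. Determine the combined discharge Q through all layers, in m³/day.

Flow is parallel to layering, so each bed carries its own Darcy discharge and the transmissivities add.
Σ(K_i·b_i) = 12.2×3.37 + 1.01×6.76 + 0.128×8.22 = 48.99 m²/day.
Hydraulic gradient i = 0.00635.
Q = Σ(K_i·b_i) · W · i = 48.99 × 884 × 0.006350 = 275.0 m³/day.

275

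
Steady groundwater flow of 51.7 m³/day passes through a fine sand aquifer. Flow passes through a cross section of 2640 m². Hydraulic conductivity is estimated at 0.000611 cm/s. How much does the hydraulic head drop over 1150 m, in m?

42.7

Convert K: 0.000611 cm/s × 864 = 0.5279 m/day.
From Q = K·A·i, i = Q / (K·A) = 51.7 / (0.5279 × 2640) = 0.03710.
Head loss Δh = i · L = 0.03710 × 1150 = 42.66 m.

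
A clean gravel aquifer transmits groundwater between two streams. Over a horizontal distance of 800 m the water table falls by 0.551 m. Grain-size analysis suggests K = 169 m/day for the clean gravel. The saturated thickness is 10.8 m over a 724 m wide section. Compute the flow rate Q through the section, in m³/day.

910

Cross-sectional area A = 724 × 10.8 = 7819 m².
Hydraulic gradient i = Δh / L = 0.551 / 800 = 0.0006888.
Darcy's law: Q = K · A · i = 169.0 × 7819 × 0.0006888 = 910.1 m³/day.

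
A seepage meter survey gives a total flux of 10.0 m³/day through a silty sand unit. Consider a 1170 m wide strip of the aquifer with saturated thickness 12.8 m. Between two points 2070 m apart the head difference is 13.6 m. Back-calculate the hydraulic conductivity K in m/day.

0.102

Cross-sectional area A = 1170 × 12.8 = 14976 m².
Hydraulic gradient i = Δh / L = 13.6 / 2070 = 0.006570.
From Q = K·A·i, K = Q / (A·i) = 10.0 / (14976 × 0.006570) = 0.1016 m/day.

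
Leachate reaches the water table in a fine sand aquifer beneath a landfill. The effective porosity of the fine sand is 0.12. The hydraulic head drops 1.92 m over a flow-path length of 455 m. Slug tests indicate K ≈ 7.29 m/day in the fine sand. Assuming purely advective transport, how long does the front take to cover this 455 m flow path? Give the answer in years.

4.86

Hydraulic gradient i = Δh / L = 1.92 / 455 = 0.004220.
Darcy flux q = K · i = 7.290 × 0.004220 = 0.03076 m/day.
Seepage velocity v = q / n_e = 0.03076 / 0.12 = 0.2564 m/day.
Travel time t = L / v = 455 / 0.2564 = 1775 days = 4.859 years.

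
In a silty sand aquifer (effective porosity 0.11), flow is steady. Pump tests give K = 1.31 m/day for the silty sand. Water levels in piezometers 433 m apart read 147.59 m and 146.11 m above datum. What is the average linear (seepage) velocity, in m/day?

Hydraulic gradient i = (147.59 − 146.11) / 433 = 1.48 / 433 = 0.003418.
Darcy flux q = K · i = 1.310 × 0.003418 = 0.004478 m/day.
Seepage velocity v = q / n_e = 0.004478 / 0.11 = 0.04071 m/day.

0.0407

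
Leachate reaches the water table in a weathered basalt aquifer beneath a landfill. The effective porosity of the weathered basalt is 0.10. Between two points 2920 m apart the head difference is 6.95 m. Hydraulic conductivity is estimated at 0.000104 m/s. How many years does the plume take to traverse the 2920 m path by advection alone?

Convert K: 0.000104 m/s × 86400 = 8.986 m/day.
Hydraulic gradient i = Δh / L = 6.95 / 2920 = 0.002380.
Darcy flux q = K · i = 8.986 × 0.002380 = 0.02139 m/day.
Seepage velocity v = q / n_e = 0.02139 / 0.10 = 0.2139 m/day.
Travel time t = L / v = 2920 / 0.2139 = 13653 days = 37.38 years.

37.4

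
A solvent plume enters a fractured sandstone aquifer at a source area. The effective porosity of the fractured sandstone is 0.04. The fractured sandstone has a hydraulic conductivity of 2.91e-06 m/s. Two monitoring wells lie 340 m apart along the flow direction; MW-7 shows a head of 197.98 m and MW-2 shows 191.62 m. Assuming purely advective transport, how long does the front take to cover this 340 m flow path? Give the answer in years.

Convert K: 2.91e-06 m/s × 86400 = 0.2514 m/day.
Hydraulic gradient i = (197.98 − 191.62) / 340 = 6.36 / 340 = 0.01871.
Darcy flux q = K · i = 0.2514 × 0.01871 = 0.004703 m/day.
Seepage velocity v = q / n_e = 0.004703 / 0.04 = 0.1176 m/day.
Travel time t = L / v = 340 / 0.1176 = 2892 days = 7.917 years.

7.92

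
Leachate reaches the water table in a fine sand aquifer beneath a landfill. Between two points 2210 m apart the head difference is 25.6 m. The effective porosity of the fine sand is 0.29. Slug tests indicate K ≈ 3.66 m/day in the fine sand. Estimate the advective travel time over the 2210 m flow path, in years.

Hydraulic gradient i = Δh / L = 25.6 / 2210 = 0.01158.
Darcy flux q = K · i = 3.660 × 0.01158 = 0.04240 m/day.
Seepage velocity v = q / n_e = 0.04240 / 0.29 = 0.1462 m/day.
Travel time t = L / v = 2210 / 0.1462 = 15117 days = 41.39 years.

41.4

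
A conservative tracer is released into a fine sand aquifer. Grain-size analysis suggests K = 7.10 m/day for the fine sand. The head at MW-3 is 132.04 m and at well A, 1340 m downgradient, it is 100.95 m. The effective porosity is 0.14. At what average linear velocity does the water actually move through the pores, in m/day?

Hydraulic gradient i = (132.04 − 100.95) / 1340 = 31.09 / 1340 = 0.02320.
Darcy flux q = K · i = 7.100 × 0.02320 = 0.1647 m/day.
Seepage velocity v = q / n_e = 0.1647 / 0.14 = 1.177 m/day.

1.18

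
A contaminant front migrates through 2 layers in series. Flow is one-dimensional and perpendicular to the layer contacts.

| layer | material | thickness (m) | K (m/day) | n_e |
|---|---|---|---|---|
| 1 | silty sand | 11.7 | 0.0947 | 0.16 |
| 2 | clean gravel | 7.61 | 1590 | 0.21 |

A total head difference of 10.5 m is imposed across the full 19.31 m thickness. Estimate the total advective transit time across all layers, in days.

40.8

With flow normal to the layers, continuity requires the same specific discharge q through every layer.
Σ(b_i/K_i) = 11.7/0.0947 + 7.61/1590 = 123.6 d.
q = Δh / Σ(b_i/K_i) = 10.5 / 123.6 = 0.08498 m/day.
In each layer the seepage velocity is v_i = q/n_i, so the layer transit time is t_i = b_i·n_i / q:
  layer 1 (silty sand): t_1 = 11.7 × 0.16 / 0.08498 = 22.03 d
  layer 2 (clean gravel): t_2 = 7.61 × 0.21 / 0.08498 = 18.80 d
Total t = Σ t_i = 40.83 days.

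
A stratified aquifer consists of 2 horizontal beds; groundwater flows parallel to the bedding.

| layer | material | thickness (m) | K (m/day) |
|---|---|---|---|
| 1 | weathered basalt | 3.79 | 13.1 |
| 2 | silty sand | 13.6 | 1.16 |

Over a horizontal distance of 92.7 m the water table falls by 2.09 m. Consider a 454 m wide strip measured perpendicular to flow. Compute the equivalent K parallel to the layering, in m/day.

Flow is parallel to layering, so each bed carries its own Darcy discharge and the transmissivities add.
Σ(K_i·b_i) = 13.1×3.79 + 1.16×13.6 = 65.42 m²/day.
Total thickness b = 17.39 m, so K_eq = Σ(K_i·b_i)/b = 3.762 m/day.

3.76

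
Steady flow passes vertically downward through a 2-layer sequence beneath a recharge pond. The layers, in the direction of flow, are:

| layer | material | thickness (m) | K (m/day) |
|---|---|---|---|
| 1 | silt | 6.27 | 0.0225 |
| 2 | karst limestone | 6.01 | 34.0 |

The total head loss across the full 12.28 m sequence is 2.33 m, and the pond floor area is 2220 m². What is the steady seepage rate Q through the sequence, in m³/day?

Flow is perpendicular to layering, so the layers act in series and the equivalent K is the thickness-weighted harmonic mean.
Total thickness L = 6.27 + 6.01 = 12.28 m.
Σ(b_i/K_i) = 6.27/0.0225 + 6.01/34.0 = 278.8 d.
K_eq = L / Σ(b_i/K_i) = 12.28 / 278.8 = 0.04404 m/day.
Q = K_eq · A · (Δh/L) = 0.04404 × 2220 × (2.33/12.28) = 18.55 m³/day.

18.6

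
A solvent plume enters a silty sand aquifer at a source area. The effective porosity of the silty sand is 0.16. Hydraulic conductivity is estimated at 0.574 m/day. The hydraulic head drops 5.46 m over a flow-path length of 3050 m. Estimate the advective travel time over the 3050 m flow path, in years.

1300

Hydraulic gradient i = Δh / L = 5.46 / 3050 = 0.001790.
Darcy flux q = K · i = 0.5740 × 0.001790 = 0.001028 m/day.
Seepage velocity v = q / n_e = 0.001028 / 0.16 = 0.006422 m/day.
Travel time t = L / v = 3050 / 0.006422 = 4.749e+05 days = 1300 years.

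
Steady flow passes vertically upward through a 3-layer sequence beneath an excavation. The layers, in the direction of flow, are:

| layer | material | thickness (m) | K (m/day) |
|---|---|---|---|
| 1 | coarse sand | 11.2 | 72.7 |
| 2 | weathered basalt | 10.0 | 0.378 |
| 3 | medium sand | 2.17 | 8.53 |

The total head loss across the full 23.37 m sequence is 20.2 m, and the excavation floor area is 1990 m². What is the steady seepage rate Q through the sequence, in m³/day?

Flow is perpendicular to layering, so the layers act in series and the equivalent K is the thickness-weighted harmonic mean.
Total thickness L = 11.2 + 10.0 + 2.17 = 23.37 m.
Σ(b_i/K_i) = 11.2/72.7 + 10.0/0.378 + 2.17/8.53 = 26.86 d.
K_eq = L / Σ(b_i/K_i) = 23.37 / 26.86 = 0.8700 m/day.
Q = K_eq · A · (Δh/L) = 0.8700 × 1990 × (20.2/23.37) = 1496 m³/day.

1500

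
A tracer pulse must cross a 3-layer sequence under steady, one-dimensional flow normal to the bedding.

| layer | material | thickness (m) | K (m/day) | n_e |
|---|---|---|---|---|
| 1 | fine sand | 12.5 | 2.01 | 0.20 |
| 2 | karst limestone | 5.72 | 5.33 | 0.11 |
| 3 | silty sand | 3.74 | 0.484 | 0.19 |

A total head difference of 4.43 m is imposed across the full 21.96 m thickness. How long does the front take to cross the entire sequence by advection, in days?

With flow normal to the layers, continuity requires the same specific discharge q through every layer.
Σ(b_i/K_i) = 12.5/2.01 + 5.72/5.33 + 3.74/0.484 = 15.02 d.
q = Δh / Σ(b_i/K_i) = 4.43 / 15.02 = 0.2950 m/day.
In each layer the seepage velocity is v_i = q/n_i, so the layer transit time is t_i = b_i·n_i / q:
  layer 1 (fine sand): t_1 = 12.5 × 0.20 / 0.2950 = 8.476 d
  layer 2 (karst limestone): t_2 = 5.72 × 0.11 / 0.2950 = 2.133 d
  layer 3 (silty sand): t_3 = 3.74 × 0.19 / 0.2950 = 2.409 d
Total t = Σ t_i = 13.02 days.

13.0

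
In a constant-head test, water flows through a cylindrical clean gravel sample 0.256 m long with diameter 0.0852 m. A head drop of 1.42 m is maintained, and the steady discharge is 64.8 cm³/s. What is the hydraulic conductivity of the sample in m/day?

Cross-sectional area A = π·(d/2)² = π × (0.0852/2)² = 0.005701 m².
Convert discharge: 64.8 cm³/s = 6.480e-05 m³/s.
Darcy's law rearranged: K = Q·L / (A·Δh) = 6.480e-05 × 0.256 / (0.005701 × 1.42) = 0.002049 m/s = 177.0 m/day.

177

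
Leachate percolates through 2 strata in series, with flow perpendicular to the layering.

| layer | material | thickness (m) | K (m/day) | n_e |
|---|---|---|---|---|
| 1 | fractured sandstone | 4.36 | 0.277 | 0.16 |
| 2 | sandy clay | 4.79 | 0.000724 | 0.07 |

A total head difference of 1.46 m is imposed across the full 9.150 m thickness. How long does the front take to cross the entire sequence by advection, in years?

With flow normal to the layers, continuity requires the same specific discharge q through every layer.
Σ(b_i/K_i) = 4.36/0.277 + 4.79/0.000724 = 6632 d.
q = Δh / Σ(b_i/K_i) = 1.46 / 6632 = 0.0002202 m/day.
In each layer the seepage velocity is v_i = q/n_i, so the layer transit time is t_i = b_i·n_i / q:
  layer 1 (fractured sandstone): t_1 = 4.36 × 0.16 / 0.0002202 = 3169 d
  layer 2 (sandy clay): t_2 = 4.79 × 0.07 / 0.0002202 = 1523 d
Total t = Σ t_i = 4692 days = 12.85 years.

12.8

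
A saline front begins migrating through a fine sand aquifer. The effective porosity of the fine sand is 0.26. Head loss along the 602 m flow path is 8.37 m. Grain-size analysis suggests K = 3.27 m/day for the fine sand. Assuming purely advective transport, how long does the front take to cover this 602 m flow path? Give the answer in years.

Hydraulic gradient i = Δh / L = 8.37 / 602 = 0.01390.
Darcy flux q = K · i = 3.270 × 0.01390 = 0.04546 m/day.
Seepage velocity v = q / n_e = 0.04546 / 0.26 = 0.1749 m/day.
Travel time t = L / v = 602 / 0.1749 = 3443 days = 9.425 years.

9.43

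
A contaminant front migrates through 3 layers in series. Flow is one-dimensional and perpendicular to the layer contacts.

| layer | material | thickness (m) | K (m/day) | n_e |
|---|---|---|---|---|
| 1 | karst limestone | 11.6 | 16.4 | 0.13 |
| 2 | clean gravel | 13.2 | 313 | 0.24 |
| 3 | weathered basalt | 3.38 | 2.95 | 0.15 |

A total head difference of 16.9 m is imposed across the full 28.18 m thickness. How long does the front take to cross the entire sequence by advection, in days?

With flow normal to the layers, continuity requires the same specific discharge q through every layer.
Σ(b_i/K_i) = 11.6/16.4 + 13.2/313 + 3.38/2.95 = 1.895 d.
q = Δh / Σ(b_i/K_i) = 16.9 / 1.895 = 8.917 m/day.
In each layer the seepage velocity is v_i = q/n_i, so the layer transit time is t_i = b_i·n_i / q:
  layer 1 (karst limestone): t_1 = 11.6 × 0.13 / 8.917 = 0.1691 d
  layer 2 (clean gravel): t_2 = 13.2 × 0.24 / 8.917 = 0.3553 d
  layer 3 (weathered basalt): t_3 = 3.38 × 0.15 / 8.917 = 0.05686 d
Total t = Σ t_i = 0.5812 days.

0.581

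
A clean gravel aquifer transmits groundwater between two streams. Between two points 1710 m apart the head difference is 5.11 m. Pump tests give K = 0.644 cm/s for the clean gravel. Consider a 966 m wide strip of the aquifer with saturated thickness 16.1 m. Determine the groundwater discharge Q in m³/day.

25900

Convert K: 0.644 cm/s × 864 = 556.4 m/day.
Cross-sectional area A = 966 × 16.1 = 15553 m².
Hydraulic gradient i = Δh / L = 5.11 / 1710 = 0.002988.
Darcy's law: Q = K · A · i = 556.4 × 15553 × 0.002988 = 25860 m³/day.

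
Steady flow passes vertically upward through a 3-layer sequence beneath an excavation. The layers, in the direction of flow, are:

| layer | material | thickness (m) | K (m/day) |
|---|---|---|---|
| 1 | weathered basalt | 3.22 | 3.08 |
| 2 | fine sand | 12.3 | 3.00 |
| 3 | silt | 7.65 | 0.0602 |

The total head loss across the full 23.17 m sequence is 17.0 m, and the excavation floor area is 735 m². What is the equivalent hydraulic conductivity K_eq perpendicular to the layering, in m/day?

Flow is perpendicular to layering, so the layers act in series and the equivalent K is the thickness-weighted harmonic mean.
Total thickness L = 3.22 + 12.3 + 7.65 = 23.17 m.
Σ(b_i/K_i) = 3.22/3.08 + 12.3/3.00 + 7.65/0.0602 = 132.2 d.
K_eq = L / Σ(b_i/K_i) = 23.17 / 132.2 = 0.1752 m/day.

0.175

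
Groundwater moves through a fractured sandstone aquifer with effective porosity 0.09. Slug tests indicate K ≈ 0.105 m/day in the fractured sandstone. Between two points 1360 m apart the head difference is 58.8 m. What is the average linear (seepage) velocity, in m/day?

Hydraulic gradient i = Δh / L = 58.8 / 1360 = 0.04324.
Darcy flux q = K · i = 0.1050 × 0.04324 = 0.004540 m/day.
Seepage velocity v = q / n_e = 0.004540 / 0.09 = 0.05044 m/day.

0.0504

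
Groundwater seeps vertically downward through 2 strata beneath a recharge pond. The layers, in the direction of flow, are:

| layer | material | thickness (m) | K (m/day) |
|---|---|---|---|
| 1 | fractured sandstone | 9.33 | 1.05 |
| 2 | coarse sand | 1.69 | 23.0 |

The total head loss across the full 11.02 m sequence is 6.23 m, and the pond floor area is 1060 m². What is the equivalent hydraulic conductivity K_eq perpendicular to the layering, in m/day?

1.23

Flow is perpendicular to layering, so the layers act in series and the equivalent K is the thickness-weighted harmonic mean.
Total thickness L = 9.33 + 1.69 = 11.02 m.
Σ(b_i/K_i) = 9.33/1.05 + 1.69/23.0 = 8.959 d.
K_eq = L / Σ(b_i/K_i) = 11.02 / 8.959 = 1.230 m/day.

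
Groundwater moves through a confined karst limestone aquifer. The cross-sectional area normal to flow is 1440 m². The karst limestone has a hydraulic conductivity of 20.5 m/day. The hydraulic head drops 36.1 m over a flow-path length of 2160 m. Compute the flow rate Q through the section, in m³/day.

Hydraulic gradient i = Δh / L = 36.1 / 2160 = 0.01671.
Darcy's law: Q = K · A · i = 20.50 × 1440 × 0.01671 = 493.4 m³/day.

493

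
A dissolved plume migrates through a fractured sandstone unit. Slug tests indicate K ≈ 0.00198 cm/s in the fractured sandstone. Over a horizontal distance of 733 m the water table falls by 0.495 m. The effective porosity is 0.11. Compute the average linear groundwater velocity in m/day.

0.0105

Convert K: 0.00198 cm/s × 864 = 1.711 m/day.
Hydraulic gradient i = Δh / L = 0.495 / 733 = 0.0006753.
Darcy flux q = K · i = 1.711 × 0.0006753 = 0.001155 m/day.
Seepage velocity v = q / n_e = 0.001155 / 0.11 = 0.01050 m/day.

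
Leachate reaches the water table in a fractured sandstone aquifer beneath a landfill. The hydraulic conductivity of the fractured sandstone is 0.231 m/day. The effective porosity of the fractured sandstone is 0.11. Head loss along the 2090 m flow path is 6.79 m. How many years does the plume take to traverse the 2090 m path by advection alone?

Hydraulic gradient i = Δh / L = 6.79 / 2090 = 0.003249.
Darcy flux q = K · i = 0.2310 × 0.003249 = 0.0007505 m/day.
Seepage velocity v = q / n_e = 0.0007505 / 0.11 = 0.006822 m/day.
Travel time t = L / v = 2090 / 0.006822 = 3.063e+05 days = 838.7 years.

839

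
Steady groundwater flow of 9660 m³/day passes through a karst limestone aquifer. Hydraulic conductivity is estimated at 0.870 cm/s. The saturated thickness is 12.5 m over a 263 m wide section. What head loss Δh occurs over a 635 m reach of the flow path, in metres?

Convert K: 0.870 cm/s × 864 = 751.7 m/day.
Cross-sectional area A = 263 × 12.5 = 3288 m².
From Q = K·A·i, i = Q / (K·A) = 9660 / (751.7 × 3288) = 0.003909.
Head loss Δh = i · L = 0.003909 × 635 = 2.482 m.

2.48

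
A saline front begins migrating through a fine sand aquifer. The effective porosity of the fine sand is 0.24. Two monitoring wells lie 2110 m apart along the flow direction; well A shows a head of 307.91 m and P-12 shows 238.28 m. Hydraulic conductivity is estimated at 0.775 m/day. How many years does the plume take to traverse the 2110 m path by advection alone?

54.2

Hydraulic gradient i = (307.91 − 238.28) / 2110 = 69.63 / 2110 = 0.03300.
Darcy flux q = K · i = 0.7750 × 0.03300 = 0.02557 m/day.
Seepage velocity v = q / n_e = 0.02557 / 0.24 = 0.1066 m/day.
Travel time t = L / v = 2110 / 0.1066 = 19801 days = 54.21 years.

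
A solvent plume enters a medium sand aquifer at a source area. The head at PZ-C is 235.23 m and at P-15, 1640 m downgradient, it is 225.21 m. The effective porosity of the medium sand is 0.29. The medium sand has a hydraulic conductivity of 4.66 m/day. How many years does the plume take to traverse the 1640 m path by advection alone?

45.7

Hydraulic gradient i = (235.23 − 225.21) / 1640 = 10.02 / 1640 = 0.006110.
Darcy flux q = K · i = 4.660 × 0.006110 = 0.02847 m/day.
Seepage velocity v = q / n_e = 0.02847 / 0.29 = 0.09818 m/day.
Travel time t = L / v = 1640 / 0.09818 = 16704 days = 45.73 years.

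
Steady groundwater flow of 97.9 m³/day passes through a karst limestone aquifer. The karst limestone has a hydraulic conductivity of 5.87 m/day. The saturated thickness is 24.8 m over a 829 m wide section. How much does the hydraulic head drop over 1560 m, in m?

Cross-sectional area A = 829 × 24.8 = 20559 m².
From Q = K·A·i, i = Q / (K·A) = 97.9 / (5.870 × 20559) = 0.0008112.
Head loss Δh = i · L = 0.0008112 × 1560 = 1.266 m.

1.27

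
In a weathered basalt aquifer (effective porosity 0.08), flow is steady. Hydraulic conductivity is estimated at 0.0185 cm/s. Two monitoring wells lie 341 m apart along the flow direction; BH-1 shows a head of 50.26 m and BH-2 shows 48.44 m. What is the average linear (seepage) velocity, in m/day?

Convert K: 0.0185 cm/s × 864 = 15.98 m/day.
Hydraulic gradient i = (50.26 − 48.44) / 341 = 1.82 / 341 = 0.005337.
Darcy flux q = K · i = 15.98 × 0.005337 = 0.08531 m/day.
Seepage velocity v = q / n_e = 0.08531 / 0.08 = 1.066 m/day.

1.07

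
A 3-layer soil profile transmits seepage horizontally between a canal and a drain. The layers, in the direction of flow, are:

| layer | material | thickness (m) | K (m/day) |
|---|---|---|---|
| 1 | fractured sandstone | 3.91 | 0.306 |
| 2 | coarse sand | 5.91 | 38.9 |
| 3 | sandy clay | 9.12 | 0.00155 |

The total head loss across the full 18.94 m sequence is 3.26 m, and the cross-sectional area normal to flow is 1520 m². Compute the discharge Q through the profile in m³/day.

0.840

Flow is perpendicular to layering, so the layers act in series and the equivalent K is the thickness-weighted harmonic mean.
Total thickness L = 3.91 + 5.91 + 9.12 = 18.94 m.
Σ(b_i/K_i) = 3.91/0.306 + 5.91/38.9 + 9.12/0.00155 = 5897 d.
K_eq = L / Σ(b_i/K_i) = 18.94 / 5897 = 0.003212 m/day.
Q = K_eq · A · (Δh/L) = 0.003212 × 1520 × (3.26/18.94) = 0.8403 m³/day.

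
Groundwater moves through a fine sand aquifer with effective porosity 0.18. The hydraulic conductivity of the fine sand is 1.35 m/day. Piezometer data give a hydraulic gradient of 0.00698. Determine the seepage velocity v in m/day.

Hydraulic gradient i = 0.00698.
Darcy flux q = K · i = 1.350 × 0.006980 = 0.009423 m/day.
Seepage velocity v = q / n_e = 0.009423 / 0.18 = 0.05235 m/day.

0.0524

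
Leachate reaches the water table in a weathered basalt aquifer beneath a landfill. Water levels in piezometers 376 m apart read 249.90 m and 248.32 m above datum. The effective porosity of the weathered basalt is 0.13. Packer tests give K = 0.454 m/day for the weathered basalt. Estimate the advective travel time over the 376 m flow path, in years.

70.1

Hydraulic gradient i = (249.90 − 248.32) / 376 = 1.58 / 376 = 0.004202.
Darcy flux q = K · i = 0.4540 × 0.004202 = 0.001908 m/day.
Seepage velocity v = q / n_e = 0.001908 / 0.13 = 0.01468 m/day.
Travel time t = L / v = 376 / 0.01468 = 25622 days = 70.15 years.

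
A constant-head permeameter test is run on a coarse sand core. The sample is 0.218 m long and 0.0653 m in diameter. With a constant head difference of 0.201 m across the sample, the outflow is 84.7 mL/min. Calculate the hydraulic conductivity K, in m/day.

Cross-sectional area A = π·(d/2)² = π × (0.0653/2)² = 0.003349 m².
Convert discharge: 84.7 mL/min = 1.412e-06 m³/s.
Darcy's law rearranged: K = Q·L / (A·Δh) = 1.412e-06 × 0.218 / (0.003349 × 0.201) = 0.0004572 m/s = 39.50 m/day.

39.5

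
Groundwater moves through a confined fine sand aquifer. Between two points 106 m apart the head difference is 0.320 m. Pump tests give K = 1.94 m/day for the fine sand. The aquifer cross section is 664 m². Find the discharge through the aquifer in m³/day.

Hydraulic gradient i = Δh / L = 0.320 / 106 = 0.003019.
Darcy's law: Q = K · A · i = 1.940 × 664.0 × 0.003019 = 3.889 m³/day.

3.89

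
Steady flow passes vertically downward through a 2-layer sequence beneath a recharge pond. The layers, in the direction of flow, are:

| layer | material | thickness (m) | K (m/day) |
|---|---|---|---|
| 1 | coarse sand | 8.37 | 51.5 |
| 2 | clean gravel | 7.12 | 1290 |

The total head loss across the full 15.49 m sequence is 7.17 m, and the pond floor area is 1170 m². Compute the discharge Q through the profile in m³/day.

Flow is perpendicular to layering, so the layers act in series and the equivalent K is the thickness-weighted harmonic mean.
Total thickness L = 8.37 + 7.12 = 15.49 m.
Σ(b_i/K_i) = 8.37/51.5 + 7.12/1290 = 0.1680 d.
K_eq = L / Σ(b_i/K_i) = 15.49 / 0.1680 = 92.18 m/day.
Q = K_eq · A · (Δh/L) = 92.18 × 1170 × (7.17/15.49) = 49921 m³/day.

49900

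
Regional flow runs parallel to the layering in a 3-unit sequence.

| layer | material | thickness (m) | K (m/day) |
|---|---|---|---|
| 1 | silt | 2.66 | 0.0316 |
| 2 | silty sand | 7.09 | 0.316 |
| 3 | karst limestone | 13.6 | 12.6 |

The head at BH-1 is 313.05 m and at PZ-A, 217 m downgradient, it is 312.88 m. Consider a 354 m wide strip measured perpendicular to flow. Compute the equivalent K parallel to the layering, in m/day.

7.44

Flow is parallel to layering, so each bed carries its own Darcy discharge and the transmissivities add.
Σ(K_i·b_i) = 0.0316×2.66 + 0.316×7.09 + 12.6×13.6 = 173.7 m²/day.
Total thickness b = 23.35 m, so K_eq = Σ(K_i·b_i)/b = 7.438 m/day.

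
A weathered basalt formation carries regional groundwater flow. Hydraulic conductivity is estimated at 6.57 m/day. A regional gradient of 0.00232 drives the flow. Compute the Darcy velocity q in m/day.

0.0152

Hydraulic gradient i = 0.00232.
Specific discharge q = K · i = 6.570 × 0.002320 = 0.01524 m/day.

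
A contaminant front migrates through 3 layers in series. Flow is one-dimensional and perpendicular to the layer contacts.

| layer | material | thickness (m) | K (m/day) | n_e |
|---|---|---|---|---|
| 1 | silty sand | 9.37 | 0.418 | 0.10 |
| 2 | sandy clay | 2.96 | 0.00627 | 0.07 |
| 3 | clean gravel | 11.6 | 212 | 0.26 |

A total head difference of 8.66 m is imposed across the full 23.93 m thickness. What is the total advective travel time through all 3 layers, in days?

With flow normal to the layers, continuity requires the same specific discharge q through every layer.
Σ(b_i/K_i) = 9.37/0.418 + 2.96/0.00627 + 11.6/212 = 494.6 d.
q = Δh / Σ(b_i/K_i) = 8.66 / 494.6 = 0.01751 m/day.
In each layer the seepage velocity is v_i = q/n_i, so the layer transit time is t_i = b_i·n_i / q:
  layer 1 (silty sand): t_1 = 9.37 × 0.10 / 0.01751 = 53.51 d
  layer 2 (sandy clay): t_2 = 2.96 × 0.07 / 0.01751 = 11.83 d
  layer 3 (clean gravel): t_3 = 11.6 × 0.26 / 0.01751 = 172.2 d
Total t = Σ t_i = 237.6 days.

238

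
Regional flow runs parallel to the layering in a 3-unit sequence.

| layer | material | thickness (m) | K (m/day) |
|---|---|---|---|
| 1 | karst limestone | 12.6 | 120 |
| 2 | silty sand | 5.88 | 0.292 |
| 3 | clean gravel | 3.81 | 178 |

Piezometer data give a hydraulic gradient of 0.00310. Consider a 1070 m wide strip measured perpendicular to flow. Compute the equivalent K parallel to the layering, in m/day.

98.3

Flow is parallel to layering, so each bed carries its own Darcy discharge and the transmissivities add.
Σ(K_i·b_i) = 120×12.6 + 0.292×5.88 + 178×3.81 = 2192 m²/day.
Total thickness b = 22.29 m, so K_eq = Σ(K_i·b_i)/b = 98.34 m/day.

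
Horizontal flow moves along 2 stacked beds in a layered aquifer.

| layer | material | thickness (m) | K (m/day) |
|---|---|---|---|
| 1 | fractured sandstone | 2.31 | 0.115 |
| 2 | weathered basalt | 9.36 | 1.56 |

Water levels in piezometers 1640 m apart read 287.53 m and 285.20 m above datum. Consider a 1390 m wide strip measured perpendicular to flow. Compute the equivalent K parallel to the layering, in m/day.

Flow is parallel to layering, so each bed carries its own Darcy discharge and the transmissivities add.
Σ(K_i·b_i) = 0.115×2.31 + 1.56×9.36 = 14.87 m²/day.
Total thickness b = 11.67 m, so K_eq = Σ(K_i·b_i)/b = 1.274 m/day.

1.27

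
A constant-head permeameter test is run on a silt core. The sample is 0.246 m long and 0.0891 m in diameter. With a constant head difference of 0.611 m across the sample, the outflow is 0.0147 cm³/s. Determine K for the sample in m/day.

Cross-sectional area A = π·(d/2)² = π × (0.0891/2)² = 0.006235 m².
Convert discharge: 0.0147 cm³/s = 1.470e-08 m³/s.
Darcy's law rearranged: K = Q·L / (A·Δh) = 1.470e-08 × 0.246 / (0.006235 × 0.611) = 9.492e-07 m/s = 0.08201 m/day.

0.0820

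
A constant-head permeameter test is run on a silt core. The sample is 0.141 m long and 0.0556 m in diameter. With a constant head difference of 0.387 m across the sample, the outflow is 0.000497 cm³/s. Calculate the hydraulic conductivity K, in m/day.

Cross-sectional area A = π·(d/2)² = π × (0.0556/2)² = 0.002428 m².
Convert discharge: 0.000497 cm³/s = 4.970e-10 m³/s.
Darcy's law rearranged: K = Q·L / (A·Δh) = 4.970e-10 × 0.141 / (0.002428 × 0.387) = 7.458e-08 m/s = 0.006444 m/day.

0.00644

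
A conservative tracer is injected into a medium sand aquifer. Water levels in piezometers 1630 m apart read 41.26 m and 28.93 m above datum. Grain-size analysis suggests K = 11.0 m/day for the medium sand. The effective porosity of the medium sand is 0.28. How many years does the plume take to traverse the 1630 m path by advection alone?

15.0

Hydraulic gradient i = (41.26 − 28.93) / 1630 = 12.33 / 1630 = 0.007564.
Darcy flux q = K · i = 11.00 × 0.007564 = 0.08321 m/day.
Seepage velocity v = q / n_e = 0.08321 / 0.28 = 0.2972 m/day.
Travel time t = L / v = 1630 / 0.2972 = 5485 days = 15.02 years.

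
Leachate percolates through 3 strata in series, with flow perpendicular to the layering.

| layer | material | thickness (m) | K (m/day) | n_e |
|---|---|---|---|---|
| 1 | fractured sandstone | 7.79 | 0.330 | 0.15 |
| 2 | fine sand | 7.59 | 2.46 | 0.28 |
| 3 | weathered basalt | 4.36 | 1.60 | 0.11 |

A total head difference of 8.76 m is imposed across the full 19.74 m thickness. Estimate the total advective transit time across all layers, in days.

With flow normal to the layers, continuity requires the same specific discharge q through every layer.
Σ(b_i/K_i) = 7.79/0.330 + 7.59/2.46 + 4.36/1.60 = 29.42 d.
q = Δh / Σ(b_i/K_i) = 8.76 / 29.42 = 0.2978 m/day.
In each layer the seepage velocity is v_i = q/n_i, so the layer transit time is t_i = b_i·n_i / q:
  layer 1 (fractured sandstone): t_1 = 7.79 × 0.15 / 0.2978 = 3.924 d
  layer 2 (fine sand): t_2 = 7.59 × 0.28 / 0.2978 = 7.137 d
  layer 3 (weathered basalt): t_3 = 4.36 × 0.11 / 0.2978 = 1.611 d
Total t = Σ t_i = 12.67 days.

12.7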